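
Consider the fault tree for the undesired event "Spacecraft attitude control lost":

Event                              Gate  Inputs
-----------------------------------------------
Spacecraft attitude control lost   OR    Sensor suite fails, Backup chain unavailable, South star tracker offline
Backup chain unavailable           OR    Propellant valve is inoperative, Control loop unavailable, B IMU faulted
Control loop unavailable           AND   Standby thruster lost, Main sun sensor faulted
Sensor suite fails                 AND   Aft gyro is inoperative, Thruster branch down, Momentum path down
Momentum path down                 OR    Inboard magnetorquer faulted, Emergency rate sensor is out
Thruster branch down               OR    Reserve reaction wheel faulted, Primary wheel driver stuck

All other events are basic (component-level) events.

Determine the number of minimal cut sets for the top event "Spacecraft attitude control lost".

8

Thruster branch down [OR]: union of children's cut sets → 2 cut set(s).
Momentum path down [OR]: union of children's cut sets → 2 cut set(s).
Sensor suite fails [AND]: one cut set from each child combined → 1 × 2 × 2 = 4 cut set(s).
Control loop unavailable [AND]: one cut set from each child combined → 1 × 1 = 1 cut set(s).
Backup chain unavailable [OR]: union of children's cut sets → 3 cut set(s).
Spacecraft attitude control lost [OR]: union of children's cut sets → 8 cut set(s).
Minimal cut sets: {Aft gyro is inoperative, Inboard magnetorquer faulted, Reserve reaction wheel faulted}; {Aft gyro is inoperative, Emergency rate sensor is out, Reserve reaction wheel faulted}; {Aft gyro is inoperative, Inboard magnetorquer faulted, Primary wheel driver stuck}; {Aft gyro is inoperative, Emergency rate sensor is out, Primary wheel driver stuck}; {Propellant valve is inoperative}; {Main sun sensor faulted, Standby thruster lost}; {B IMU faulted}; {South star tracker offline}.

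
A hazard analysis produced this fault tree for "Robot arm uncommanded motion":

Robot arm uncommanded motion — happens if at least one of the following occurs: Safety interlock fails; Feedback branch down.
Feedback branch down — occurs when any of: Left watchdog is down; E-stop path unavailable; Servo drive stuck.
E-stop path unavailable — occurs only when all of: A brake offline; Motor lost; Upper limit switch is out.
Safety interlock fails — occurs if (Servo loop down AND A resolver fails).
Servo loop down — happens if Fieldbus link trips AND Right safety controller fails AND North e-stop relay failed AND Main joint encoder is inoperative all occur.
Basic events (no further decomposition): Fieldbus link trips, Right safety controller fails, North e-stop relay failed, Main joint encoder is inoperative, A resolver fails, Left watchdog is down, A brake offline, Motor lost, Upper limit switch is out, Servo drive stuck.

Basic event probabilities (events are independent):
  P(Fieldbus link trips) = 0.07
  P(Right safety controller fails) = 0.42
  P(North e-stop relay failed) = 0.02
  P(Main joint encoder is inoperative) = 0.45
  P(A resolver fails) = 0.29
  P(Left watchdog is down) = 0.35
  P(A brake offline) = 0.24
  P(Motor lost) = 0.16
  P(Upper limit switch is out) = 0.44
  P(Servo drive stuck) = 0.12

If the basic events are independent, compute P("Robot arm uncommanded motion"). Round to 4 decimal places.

P(Servo loop down) [AND] = 0.07 × 0.42 × 0.02 × 0.45 = 0.000265
P(Safety interlock fails) [AND] = 0.000265 × 0.29 = 0.000077
P(E-stop path unavailable) [AND] = 0.24 × 0.16 × 0.44 = 0.016896
P(Feedback branch down) [OR] = 1 − (1−0.35) × (1−0.016896) × (1−0.12) = 0.437665
P(Robot arm uncommanded motion) [OR] = 1 − (1−0.000077) × (1−0.437665) = 0.437708
Rounded to 4 decimal places: P(Robot arm uncommanded motion) ≈ 0.4377.

0.4377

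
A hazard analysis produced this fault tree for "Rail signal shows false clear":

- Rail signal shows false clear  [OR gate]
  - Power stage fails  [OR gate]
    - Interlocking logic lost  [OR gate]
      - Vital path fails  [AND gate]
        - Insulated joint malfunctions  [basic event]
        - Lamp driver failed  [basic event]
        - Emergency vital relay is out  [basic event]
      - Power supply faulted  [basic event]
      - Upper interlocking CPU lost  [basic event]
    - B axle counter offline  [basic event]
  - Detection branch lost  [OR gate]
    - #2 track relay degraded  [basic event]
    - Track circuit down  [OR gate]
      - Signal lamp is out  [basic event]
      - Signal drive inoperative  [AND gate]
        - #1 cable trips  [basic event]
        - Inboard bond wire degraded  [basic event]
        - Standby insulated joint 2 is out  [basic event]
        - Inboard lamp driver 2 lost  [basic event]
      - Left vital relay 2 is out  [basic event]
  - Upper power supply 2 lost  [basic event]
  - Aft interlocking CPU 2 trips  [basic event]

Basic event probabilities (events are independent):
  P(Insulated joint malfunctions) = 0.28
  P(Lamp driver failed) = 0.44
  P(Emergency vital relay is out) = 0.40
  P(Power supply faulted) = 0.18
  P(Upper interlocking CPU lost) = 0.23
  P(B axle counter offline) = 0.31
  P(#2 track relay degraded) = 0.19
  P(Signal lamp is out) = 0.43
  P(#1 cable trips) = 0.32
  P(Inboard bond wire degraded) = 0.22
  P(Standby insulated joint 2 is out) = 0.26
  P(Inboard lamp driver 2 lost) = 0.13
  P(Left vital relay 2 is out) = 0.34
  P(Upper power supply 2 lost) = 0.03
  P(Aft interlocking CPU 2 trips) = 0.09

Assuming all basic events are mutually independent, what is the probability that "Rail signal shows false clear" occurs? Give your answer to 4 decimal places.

0.8889

P(Vital path fails) [AND] = 0.28 × 0.44 × 0.40 = 0.049280
P(Interlocking logic lost) [OR] = 1 − (1−0.049280) × (1−0.18) × (1−0.23) = 0.399715
P(Power stage fails) [OR] = 1 − (1−0.399715) × (1−0.31) = 0.585803
P(Signal drive inoperative) [AND] = 0.32 × 0.22 × 0.26 × 0.13 = 0.002380
P(Track circuit down) [OR] = 1 − (1−0.43) × (1−0.002380) × (1−0.34) = 0.624695
P(Detection branch lost) [OR] = 1 − (1−0.19) × (1−0.624695) = 0.696003
P(Rail signal shows false clear) [OR] = 1 − (1−0.585803) × (1−0.696003) × (1−0.03) × (1−0.09) = 0.888855
Rounded to 4 decimal places: P(Rail signal shows false clear) ≈ 0.8889.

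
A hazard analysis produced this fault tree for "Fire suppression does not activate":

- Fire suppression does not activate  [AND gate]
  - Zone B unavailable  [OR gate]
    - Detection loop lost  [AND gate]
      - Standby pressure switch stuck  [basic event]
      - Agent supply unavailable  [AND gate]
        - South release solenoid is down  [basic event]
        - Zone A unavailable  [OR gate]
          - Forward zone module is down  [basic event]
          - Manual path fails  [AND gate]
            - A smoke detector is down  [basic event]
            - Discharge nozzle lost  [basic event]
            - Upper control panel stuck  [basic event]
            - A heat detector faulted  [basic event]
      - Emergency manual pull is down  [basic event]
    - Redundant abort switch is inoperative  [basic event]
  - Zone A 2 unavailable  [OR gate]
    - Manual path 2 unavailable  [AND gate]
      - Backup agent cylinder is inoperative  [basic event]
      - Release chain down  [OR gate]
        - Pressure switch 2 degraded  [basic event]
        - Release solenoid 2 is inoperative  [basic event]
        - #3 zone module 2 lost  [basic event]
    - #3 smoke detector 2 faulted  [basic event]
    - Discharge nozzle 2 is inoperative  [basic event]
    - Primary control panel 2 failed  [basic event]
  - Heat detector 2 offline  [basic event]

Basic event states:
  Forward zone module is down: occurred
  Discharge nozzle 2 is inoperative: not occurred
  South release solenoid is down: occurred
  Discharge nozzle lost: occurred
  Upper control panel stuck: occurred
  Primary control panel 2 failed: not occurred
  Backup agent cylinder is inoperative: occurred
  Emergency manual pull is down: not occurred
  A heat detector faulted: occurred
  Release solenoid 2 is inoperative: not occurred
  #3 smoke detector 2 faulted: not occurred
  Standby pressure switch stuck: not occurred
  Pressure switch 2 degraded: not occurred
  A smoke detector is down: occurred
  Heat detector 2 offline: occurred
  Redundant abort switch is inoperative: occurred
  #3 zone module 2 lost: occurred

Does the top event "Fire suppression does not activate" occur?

Manual path fails [AND]: A smoke detector is down=occurs, Discharge nozzle lost=occurs, Upper control panel stuck=occurs, A heat detector faulted=occurs → all inputs occur → occurs.
Zone A unavailable [OR]: Forward zone module is down=occurs, Manual path fails=occurs → at least one input occurs → occurs.
Agent supply unavailable [AND]: South release solenoid is down=occurs, Zone A unavailable=occurs → all inputs occur → occurs.
Detection loop lost [AND]: Standby pressure switch stuck=not, Agent supply unavailable=occurs, Emergency manual pull is down=not → not all inputs occur → does not occur.
Zone B unavailable [OR]: Detection loop lost=not, Redundant abort switch is inoperative=occurs → at least one input occurs → occurs.
Release chain down [OR]: Pressure switch 2 degraded=not, Release solenoid 2 is inoperative=not, #3 zone module 2 lost=occurs → at least one input occurs → occurs.
Manual path 2 unavailable [AND]: Backup agent cylinder is inoperative=occurs, Release chain down=occurs → all inputs occur → occurs.
Zone A 2 unavailable [OR]: Manual path 2 unavailable=occurs, #3 smoke detector 2 faulted=not, Discharge nozzle 2 is inoperative=not, Primary control panel 2 failed=not → at least one input occurs → occurs.
Fire suppression does not activate [AND]: Zone B unavailable=occurs, Zone A 2 unavailable=occurs, Heat detector 2 offline=occurs → all inputs occur → occurs.

Yes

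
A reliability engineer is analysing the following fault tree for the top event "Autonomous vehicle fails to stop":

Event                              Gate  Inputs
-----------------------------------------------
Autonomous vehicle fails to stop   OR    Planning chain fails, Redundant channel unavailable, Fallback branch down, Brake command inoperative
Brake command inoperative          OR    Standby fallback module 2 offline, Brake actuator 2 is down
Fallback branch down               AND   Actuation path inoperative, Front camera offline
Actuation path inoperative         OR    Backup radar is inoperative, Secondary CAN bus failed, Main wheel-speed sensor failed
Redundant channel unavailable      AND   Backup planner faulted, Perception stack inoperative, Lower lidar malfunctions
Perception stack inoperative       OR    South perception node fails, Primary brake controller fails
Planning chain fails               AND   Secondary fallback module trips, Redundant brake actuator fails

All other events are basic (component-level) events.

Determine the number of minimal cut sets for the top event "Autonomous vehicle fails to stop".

8

Planning chain fails [AND]: one cut set from each child combined → 1 × 1 = 1 cut set(s).
Perception stack inoperative [OR]: union of children's cut sets → 2 cut set(s).
Redundant channel unavailable [AND]: one cut set from each child combined → 1 × 2 × 1 = 2 cut set(s).
Actuation path inoperative [OR]: union of children's cut sets → 3 cut set(s).
Fallback branch down [AND]: one cut set from each child combined → 3 × 1 = 3 cut set(s).
Brake command inoperative [OR]: union of children's cut sets → 2 cut set(s).
Autonomous vehicle fails to stop [OR]: union of children's cut sets → 8 cut set(s).
Minimal cut sets: {Redundant brake actuator fails, Secondary fallback module trips}; {Backup planner faulted, Lower lidar malfunctions, South perception node fails}; {Backup planner faulted, Lower lidar malfunctions, Primary brake controller fails}; {Backup radar is inoperative, Front camera offline}; {Front camera offline, Secondary CAN bus failed}; {Front camera offline, Main wheel-speed sensor failed}; {Standby fallback module 2 offline}; {Brake actuator 2 is down}.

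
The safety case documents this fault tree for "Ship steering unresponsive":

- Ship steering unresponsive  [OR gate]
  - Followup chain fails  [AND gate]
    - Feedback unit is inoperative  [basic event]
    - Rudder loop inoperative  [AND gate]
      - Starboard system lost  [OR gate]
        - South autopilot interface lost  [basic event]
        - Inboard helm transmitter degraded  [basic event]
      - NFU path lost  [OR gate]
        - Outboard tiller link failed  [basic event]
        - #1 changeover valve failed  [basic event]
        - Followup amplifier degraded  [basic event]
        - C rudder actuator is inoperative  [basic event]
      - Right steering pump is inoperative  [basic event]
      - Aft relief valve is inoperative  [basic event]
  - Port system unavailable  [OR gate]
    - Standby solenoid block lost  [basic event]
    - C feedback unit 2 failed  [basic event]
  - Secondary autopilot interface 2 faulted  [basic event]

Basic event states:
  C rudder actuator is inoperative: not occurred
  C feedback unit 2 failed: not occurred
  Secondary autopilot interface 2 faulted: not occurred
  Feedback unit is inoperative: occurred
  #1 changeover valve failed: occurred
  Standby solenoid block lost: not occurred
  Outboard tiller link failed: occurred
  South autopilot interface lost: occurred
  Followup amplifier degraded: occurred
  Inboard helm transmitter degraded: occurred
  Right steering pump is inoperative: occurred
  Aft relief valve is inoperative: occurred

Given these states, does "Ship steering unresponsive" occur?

Yes

Starboard system lost [OR]: South autopilot interface lost=occurs, Inboard helm transmitter degraded=occurs → at least one input occurs → occurs.
NFU path lost [OR]: Outboard tiller link failed=occurs, #1 changeover valve failed=occurs, Followup amplifier degraded=occurs, C rudder actuator is inoperative=not → at least one input occurs → occurs.
Rudder loop inoperative [AND]: Starboard system lost=occurs, NFU path lost=occurs, Right steering pump is inoperative=occurs, Aft relief valve is inoperative=occurs → all inputs occur → occurs.
Followup chain fails [AND]: Feedback unit is inoperative=occurs, Rudder loop inoperative=occurs → all inputs occur → occurs.
Port system unavailable [OR]: Standby solenoid block lost=not, C feedback unit 2 failed=not → no input occurs → does not occur.
Ship steering unresponsive [OR]: Followup chain fails=occurs, Port system unavailable=not, Secondary autopilot interface 2 faulted=not → at least one input occurs → occurs.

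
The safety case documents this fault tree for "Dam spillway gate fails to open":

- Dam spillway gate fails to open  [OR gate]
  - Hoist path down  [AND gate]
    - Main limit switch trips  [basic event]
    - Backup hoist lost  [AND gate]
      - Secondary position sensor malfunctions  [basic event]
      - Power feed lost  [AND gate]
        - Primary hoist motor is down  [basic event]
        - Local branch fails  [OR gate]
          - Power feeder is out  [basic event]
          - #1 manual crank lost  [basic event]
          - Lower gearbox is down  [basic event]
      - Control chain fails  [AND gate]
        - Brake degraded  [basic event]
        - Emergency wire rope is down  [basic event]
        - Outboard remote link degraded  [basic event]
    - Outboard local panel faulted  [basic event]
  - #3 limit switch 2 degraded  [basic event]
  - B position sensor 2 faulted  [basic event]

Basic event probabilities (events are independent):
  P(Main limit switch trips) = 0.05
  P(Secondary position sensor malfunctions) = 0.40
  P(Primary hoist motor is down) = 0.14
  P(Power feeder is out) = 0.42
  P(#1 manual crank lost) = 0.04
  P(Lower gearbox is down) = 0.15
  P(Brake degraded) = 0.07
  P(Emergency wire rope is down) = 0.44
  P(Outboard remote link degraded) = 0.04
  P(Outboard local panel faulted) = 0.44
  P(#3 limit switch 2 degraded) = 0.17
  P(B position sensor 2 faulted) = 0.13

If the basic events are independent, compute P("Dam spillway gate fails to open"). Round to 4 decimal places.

0.2779

P(Local branch fails) [OR] = 1 − (1−0.42) × (1−0.04) × (1−0.15) = 0.526720
P(Power feed lost) [AND] = 0.14 × 0.526720 = 0.073741
P(Control chain fails) [AND] = 0.07 × 0.44 × 0.04 = 0.001232
P(Backup hoist lost) [AND] = 0.40 × 0.073741 × 0.001232 = 0.000036
P(Hoist path down) [AND] = 0.05 × 0.000036 × 0.44 = 0.000001
P(Dam spillway gate fails to open) [OR] = 1 − (1−0.000001) × (1−0.17) × (1−0.13) = 0.277901
Rounded to 4 decimal places: P(Dam spillway gate fails to open) ≈ 0.2779.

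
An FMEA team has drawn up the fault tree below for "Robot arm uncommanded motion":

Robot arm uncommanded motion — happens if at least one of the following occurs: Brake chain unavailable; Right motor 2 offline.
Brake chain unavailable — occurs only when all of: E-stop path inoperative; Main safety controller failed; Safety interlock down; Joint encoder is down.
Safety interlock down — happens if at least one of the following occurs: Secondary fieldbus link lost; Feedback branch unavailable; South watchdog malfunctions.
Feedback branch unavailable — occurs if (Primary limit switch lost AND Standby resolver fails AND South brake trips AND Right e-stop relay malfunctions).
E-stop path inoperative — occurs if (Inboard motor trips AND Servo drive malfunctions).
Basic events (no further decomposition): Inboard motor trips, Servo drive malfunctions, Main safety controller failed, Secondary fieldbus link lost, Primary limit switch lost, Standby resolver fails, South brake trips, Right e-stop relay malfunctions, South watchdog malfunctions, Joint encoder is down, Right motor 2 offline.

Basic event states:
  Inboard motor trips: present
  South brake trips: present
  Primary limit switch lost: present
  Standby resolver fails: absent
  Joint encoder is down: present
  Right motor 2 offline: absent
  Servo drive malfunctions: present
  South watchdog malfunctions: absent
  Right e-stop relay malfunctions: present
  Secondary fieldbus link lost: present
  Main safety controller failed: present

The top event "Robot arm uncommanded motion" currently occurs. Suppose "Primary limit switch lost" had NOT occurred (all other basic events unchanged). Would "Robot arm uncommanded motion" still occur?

Counterfactual: set "Primary limit switch lost" to not occurred.
E-stop path inoperative [AND]: Inboard motor trips=occurs, Servo drive malfunctions=occurs → all inputs occur → occurs.
Feedback branch unavailable [AND]: Primary limit switch lost=not, Standby resolver fails=not, South brake trips=occurs, Right e-stop relay malfunctions=occurs → not all inputs occur → does not occur.
Safety interlock down [OR]: Secondary fieldbus link lost=occurs, Feedback branch unavailable=not, South watchdog malfunctions=not → at least one input occurs → occurs.
Brake chain unavailable [AND]: E-stop path inoperative=occurs, Main safety controller failed=occurs, Safety interlock down=occurs, Joint encoder is down=occurs → all inputs occur → occurs.
Robot arm uncommanded motion [OR]: Brake chain unavailable=occurs, Right motor 2 offline=not → at least one input occurs → occurs.

Yes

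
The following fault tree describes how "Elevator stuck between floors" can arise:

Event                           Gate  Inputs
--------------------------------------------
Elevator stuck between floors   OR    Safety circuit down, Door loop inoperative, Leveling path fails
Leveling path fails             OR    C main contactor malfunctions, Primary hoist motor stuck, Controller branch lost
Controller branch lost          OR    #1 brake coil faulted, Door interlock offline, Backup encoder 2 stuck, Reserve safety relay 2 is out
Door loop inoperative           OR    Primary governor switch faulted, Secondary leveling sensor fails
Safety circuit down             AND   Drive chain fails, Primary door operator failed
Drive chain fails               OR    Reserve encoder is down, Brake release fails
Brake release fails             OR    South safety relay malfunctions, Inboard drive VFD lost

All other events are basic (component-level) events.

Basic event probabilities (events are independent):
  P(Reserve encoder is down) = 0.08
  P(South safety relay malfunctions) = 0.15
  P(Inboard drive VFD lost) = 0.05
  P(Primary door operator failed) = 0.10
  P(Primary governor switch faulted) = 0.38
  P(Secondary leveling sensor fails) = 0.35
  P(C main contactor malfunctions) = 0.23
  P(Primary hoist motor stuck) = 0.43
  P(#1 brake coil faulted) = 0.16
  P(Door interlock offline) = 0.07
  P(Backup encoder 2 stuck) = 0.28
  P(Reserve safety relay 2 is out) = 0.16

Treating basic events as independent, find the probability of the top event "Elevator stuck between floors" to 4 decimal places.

P(Brake release fails) [OR] = 1 − (1−0.15) × (1−0.05) = 0.192500
P(Drive chain fails) [OR] = 1 − (1−0.08) × (1−0.192500) = 0.257100
P(Safety circuit down) [AND] = 0.257100 × 0.10 = 0.025710
P(Door loop inoperative) [OR] = 1 − (1−0.38) × (1−0.35) = 0.597000
P(Controller branch lost) [OR] = 1 − (1−0.16) × (1−0.07) × (1−0.28) × (1−0.16) = 0.527530
P(Leveling path fails) [OR] = 1 − (1−0.23) × (1−0.43) × (1−0.527530) = 0.792633
P(Elevator stuck between floors) [OR] = 1 − (1−0.025710) × (1−0.597000) × (1−0.792633) = 0.918580
Rounded to 4 decimal places: P(Elevator stuck between floors) ≈ 0.9186.

0.9186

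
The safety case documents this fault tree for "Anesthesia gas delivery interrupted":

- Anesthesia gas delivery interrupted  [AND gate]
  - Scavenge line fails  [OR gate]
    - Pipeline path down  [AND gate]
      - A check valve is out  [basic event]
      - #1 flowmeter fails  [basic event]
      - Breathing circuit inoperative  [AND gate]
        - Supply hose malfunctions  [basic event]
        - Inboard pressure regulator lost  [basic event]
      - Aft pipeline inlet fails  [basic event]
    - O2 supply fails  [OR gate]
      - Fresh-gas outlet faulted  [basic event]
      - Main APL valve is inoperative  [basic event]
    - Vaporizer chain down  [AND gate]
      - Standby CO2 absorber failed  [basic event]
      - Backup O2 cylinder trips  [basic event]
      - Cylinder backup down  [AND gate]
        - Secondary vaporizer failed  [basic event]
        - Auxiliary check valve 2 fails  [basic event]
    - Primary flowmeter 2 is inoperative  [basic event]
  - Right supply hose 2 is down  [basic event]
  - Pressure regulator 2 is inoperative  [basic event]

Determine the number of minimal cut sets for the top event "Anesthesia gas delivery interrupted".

Breathing circuit inoperative [AND]: one cut set from each child combined → 1 × 1 = 1 cut set(s).
Pipeline path down [AND]: one cut set from each child combined → 1 × 1 × 1 × 1 = 1 cut set(s).
O2 supply fails [OR]: union of children's cut sets → 2 cut set(s).
Cylinder backup down [AND]: one cut set from each child combined → 1 × 1 = 1 cut set(s).
Vaporizer chain down [AND]: one cut set from each child combined → 1 × 1 × 1 = 1 cut set(s).
Scavenge line fails [OR]: union of children's cut sets → 5 cut set(s).
Anesthesia gas delivery interrupted [AND]: one cut set from each child combined → 5 × 1 × 1 = 5 cut set(s).
Minimal cut sets: {#1 flowmeter fails, A check valve is out, Aft pipeline inlet fails, Inboard pressure regulator lost, Pressure regulator 2 is inoperative, Right supply hose 2 is down, Supply hose malfunctions}; {Fresh-gas outlet faulted, Pressure regulator 2 is inoperative, Right supply hose 2 is down}; {Main APL valve is inoperative, Pressure regulator 2 is inoperative, Right supply hose 2 is down}; {Auxiliary check valve 2 fails, Backup O2 cylinder trips, Pressure regulator 2 is inoperative, Right supply hose 2 is down, Secondary vaporizer failed, Standby CO2 absorber failed}; {Pressure regulator 2 is inoperative, Primary flowmeter 2 is inoperative, Right supply hose 2 is down}.

5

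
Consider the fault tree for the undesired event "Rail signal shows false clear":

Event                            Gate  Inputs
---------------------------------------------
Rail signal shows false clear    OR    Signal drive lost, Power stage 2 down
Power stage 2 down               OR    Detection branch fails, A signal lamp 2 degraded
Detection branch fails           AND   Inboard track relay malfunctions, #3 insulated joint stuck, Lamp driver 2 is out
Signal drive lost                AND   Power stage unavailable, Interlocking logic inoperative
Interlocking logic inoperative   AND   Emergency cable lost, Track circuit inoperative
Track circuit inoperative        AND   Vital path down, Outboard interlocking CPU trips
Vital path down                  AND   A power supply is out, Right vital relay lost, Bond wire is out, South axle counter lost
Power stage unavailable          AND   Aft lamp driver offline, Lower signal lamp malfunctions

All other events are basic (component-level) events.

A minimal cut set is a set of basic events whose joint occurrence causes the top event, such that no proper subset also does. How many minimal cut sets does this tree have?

3

Power stage unavailable [AND]: one cut set from each child combined → 1 × 1 = 1 cut set(s).
Vital path down [AND]: one cut set from each child combined → 1 × 1 × 1 × 1 = 1 cut set(s).
Track circuit inoperative [AND]: one cut set from each child combined → 1 × 1 = 1 cut set(s).
Interlocking logic inoperative [AND]: one cut set from each child combined → 1 × 1 = 1 cut set(s).
Signal drive lost [AND]: one cut set from each child combined → 1 × 1 = 1 cut set(s).
Detection branch fails [AND]: one cut set from each child combined → 1 × 1 × 1 = 1 cut set(s).
Power stage 2 down [OR]: union of children's cut sets → 2 cut set(s).
Rail signal shows false clear [OR]: union of children's cut sets → 3 cut set(s).
Minimal cut sets: {A power supply is out, Aft lamp driver offline, Bond wire is out, Emergency cable lost, Lower signal lamp malfunctions, Outboard interlocking CPU trips, Right vital relay lost, South axle counter lost}; {#3 insulated joint stuck, Inboard track relay malfunctions, Lamp driver 2 is out}; {A signal lamp 2 degraded}.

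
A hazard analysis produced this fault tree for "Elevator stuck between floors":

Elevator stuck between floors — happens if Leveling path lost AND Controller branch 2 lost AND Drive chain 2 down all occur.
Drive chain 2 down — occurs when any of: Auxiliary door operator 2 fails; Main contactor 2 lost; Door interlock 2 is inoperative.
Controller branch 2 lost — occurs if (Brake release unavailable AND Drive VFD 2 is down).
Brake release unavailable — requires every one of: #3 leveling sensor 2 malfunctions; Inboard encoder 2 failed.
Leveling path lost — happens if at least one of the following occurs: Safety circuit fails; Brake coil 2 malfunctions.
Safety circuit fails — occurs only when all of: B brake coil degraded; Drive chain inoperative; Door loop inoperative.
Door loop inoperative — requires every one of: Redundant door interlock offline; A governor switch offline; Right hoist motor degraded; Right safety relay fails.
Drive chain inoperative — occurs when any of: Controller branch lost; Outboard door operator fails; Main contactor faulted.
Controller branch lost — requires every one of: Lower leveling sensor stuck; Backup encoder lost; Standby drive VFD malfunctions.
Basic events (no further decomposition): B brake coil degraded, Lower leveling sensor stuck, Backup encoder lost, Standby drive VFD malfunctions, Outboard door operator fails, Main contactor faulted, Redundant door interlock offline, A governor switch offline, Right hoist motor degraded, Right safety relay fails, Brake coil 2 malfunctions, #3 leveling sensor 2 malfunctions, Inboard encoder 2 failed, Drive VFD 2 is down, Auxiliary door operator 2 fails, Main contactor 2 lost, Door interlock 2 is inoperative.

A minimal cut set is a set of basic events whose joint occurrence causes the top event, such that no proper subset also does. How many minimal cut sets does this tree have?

Controller branch lost [AND]: one cut set from each child combined → 1 × 1 × 1 = 1 cut set(s).
Drive chain inoperative [OR]: union of children's cut sets → 3 cut set(s).
Door loop inoperative [AND]: one cut set from each child combined → 1 × 1 × 1 × 1 = 1 cut set(s).
Safety circuit fails [AND]: one cut set from each child combined → 1 × 3 × 1 = 3 cut set(s).
Leveling path lost [OR]: union of children's cut sets → 4 cut set(s).
Brake release unavailable [AND]: one cut set from each child combined → 1 × 1 = 1 cut set(s).
Controller branch 2 lost [AND]: one cut set from each child combined → 1 × 1 = 1 cut set(s).
Drive chain 2 down [OR]: union of children's cut sets → 3 cut set(s).
Elevator stuck between floors [AND]: one cut set from each child combined → 4 × 1 × 3 = 12 cut set(s).

12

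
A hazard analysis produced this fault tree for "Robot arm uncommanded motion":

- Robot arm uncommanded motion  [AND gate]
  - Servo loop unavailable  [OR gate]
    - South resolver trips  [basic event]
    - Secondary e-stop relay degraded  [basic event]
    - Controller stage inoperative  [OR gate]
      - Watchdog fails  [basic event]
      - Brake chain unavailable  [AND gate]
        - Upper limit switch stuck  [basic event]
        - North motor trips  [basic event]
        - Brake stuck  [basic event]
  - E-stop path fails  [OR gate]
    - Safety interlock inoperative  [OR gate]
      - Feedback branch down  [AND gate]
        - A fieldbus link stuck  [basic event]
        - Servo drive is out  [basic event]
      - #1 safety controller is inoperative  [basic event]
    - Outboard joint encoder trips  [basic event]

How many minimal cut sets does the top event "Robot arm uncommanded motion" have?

Brake chain unavailable [AND]: one cut set from each child combined → 1 × 1 × 1 = 1 cut set(s).
Controller stage inoperative [OR]: union of children's cut sets → 2 cut set(s).
Servo loop unavailable [OR]: union of children's cut sets → 4 cut set(s).
Feedback branch down [AND]: one cut set from each child combined → 1 × 1 = 1 cut set(s).
Safety interlock inoperative [OR]: union of children's cut sets → 2 cut set(s).
E-stop path fails [OR]: union of children's cut sets → 3 cut set(s).
Robot arm uncommanded motion [AND]: one cut set from each child combined → 4 × 3 = 12 cut set(s).

12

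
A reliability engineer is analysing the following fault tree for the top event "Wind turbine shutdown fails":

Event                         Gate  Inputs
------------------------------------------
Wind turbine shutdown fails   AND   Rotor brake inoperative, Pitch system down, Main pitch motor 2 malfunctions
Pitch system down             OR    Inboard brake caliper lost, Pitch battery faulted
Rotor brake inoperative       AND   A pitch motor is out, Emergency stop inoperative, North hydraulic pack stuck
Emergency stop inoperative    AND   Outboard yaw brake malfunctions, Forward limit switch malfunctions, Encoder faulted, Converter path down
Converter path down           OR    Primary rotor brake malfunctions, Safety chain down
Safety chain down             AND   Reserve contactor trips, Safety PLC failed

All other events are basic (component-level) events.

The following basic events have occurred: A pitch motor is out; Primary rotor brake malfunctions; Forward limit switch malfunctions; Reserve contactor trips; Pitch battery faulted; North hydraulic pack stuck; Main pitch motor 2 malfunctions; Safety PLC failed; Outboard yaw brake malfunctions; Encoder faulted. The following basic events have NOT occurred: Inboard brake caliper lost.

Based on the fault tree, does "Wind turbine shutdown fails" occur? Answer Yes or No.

Yes

Safety chain down [AND]: Reserve contactor trips=occurs, Safety PLC failed=occurs → all inputs occur → occurs.
Converter path down [OR]: Primary rotor brake malfunctions=occurs, Safety chain down=occurs → at least one input occurs → occurs.
Emergency stop inoperative [AND]: Outboard yaw brake malfunctions=occurs, Forward limit switch malfunctions=occurs, Encoder faulted=occurs, Converter path down=occurs → all inputs occur → occurs.
Rotor brake inoperative [AND]: A pitch motor is out=occurs, Emergency stop inoperative=occurs, North hydraulic pack stuck=occurs → all inputs occur → occurs.
Pitch system down [OR]: Inboard brake caliper lost=not, Pitch battery faulted=occurs → at least one input occurs → occurs.
Wind turbine shutdown fails [AND]: Rotor brake inoperative=occurs, Pitch system down=occurs, Main pitch motor 2 malfunctions=occurs → all inputs occur → occurs.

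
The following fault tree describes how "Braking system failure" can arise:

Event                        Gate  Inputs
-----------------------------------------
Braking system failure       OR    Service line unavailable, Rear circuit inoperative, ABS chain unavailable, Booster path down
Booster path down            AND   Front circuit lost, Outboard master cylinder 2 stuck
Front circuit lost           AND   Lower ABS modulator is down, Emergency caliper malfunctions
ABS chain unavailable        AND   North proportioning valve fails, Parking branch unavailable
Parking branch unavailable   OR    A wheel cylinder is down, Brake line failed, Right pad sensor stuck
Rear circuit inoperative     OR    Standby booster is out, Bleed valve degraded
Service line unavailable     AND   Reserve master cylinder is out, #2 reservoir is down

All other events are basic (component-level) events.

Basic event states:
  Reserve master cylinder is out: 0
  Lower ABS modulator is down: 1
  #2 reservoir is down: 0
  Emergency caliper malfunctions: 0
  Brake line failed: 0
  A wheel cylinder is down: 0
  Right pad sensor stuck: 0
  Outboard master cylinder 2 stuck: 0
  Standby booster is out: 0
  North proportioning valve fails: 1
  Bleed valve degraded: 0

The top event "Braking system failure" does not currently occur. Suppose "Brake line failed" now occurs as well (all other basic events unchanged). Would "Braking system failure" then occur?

Yes

Counterfactual: set "Brake line failed" to occurred.
Service line unavailable [AND]: Reserve master cylinder is out=not, #2 reservoir is down=not → not all inputs occur → does not occur.
Rear circuit inoperative [OR]: Standby booster is out=not, Bleed valve degraded=not → no input occurs → does not occur.
Parking branch unavailable [OR]: A wheel cylinder is down=not, Brake line failed=occurs, Right pad sensor stuck=not → at least one input occurs → occurs.
ABS chain unavailable [AND]: North proportioning valve fails=occurs, Parking branch unavailable=occurs → all inputs occur → occurs.
Front circuit lost [AND]: Lower ABS modulator is down=occurs, Emergency caliper malfunctions=not → not all inputs occur → does not occur.
Booster path down [AND]: Front circuit lost=not, Outboard master cylinder 2 stuck=not → not all inputs occur → does not occur.
Braking system failure [OR]: Service line unavailable=not, Rear circuit inoperative=not, ABS chain unavailable=occurs, Booster path down=not → at least one input occurs → occurs.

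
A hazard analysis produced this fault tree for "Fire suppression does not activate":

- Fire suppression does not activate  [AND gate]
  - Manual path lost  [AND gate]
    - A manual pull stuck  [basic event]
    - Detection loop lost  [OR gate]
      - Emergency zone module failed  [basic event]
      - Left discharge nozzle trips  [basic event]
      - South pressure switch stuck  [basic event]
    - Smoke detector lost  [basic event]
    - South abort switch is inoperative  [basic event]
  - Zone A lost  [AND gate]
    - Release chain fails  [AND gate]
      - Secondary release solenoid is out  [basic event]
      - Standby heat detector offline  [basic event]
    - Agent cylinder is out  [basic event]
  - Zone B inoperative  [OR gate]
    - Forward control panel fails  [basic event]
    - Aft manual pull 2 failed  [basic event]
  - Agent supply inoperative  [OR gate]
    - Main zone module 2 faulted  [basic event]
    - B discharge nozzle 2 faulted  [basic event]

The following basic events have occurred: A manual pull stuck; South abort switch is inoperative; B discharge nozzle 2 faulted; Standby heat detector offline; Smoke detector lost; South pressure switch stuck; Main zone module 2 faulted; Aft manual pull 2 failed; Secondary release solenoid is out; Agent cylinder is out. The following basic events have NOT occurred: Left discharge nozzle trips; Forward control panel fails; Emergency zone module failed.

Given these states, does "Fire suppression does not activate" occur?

Detection loop lost [OR]: Emergency zone module failed=not, Left discharge nozzle trips=not, South pressure switch stuck=occurs → at least one input occurs → occurs.
Manual path lost [AND]: A manual pull stuck=occurs, Detection loop lost=occurs, Smoke detector lost=occurs, South abort switch is inoperative=occurs → all inputs occur → occurs.
Release chain fails [AND]: Secondary release solenoid is out=occurs, Standby heat detector offline=occurs → all inputs occur → occurs.
Zone A lost [AND]: Release chain fails=occurs, Agent cylinder is out=occurs → all inputs occur → occurs.
Zone B inoperative [OR]: Forward control panel fails=not, Aft manual pull 2 failed=occurs → at least one input occurs → occurs.
Agent supply inoperative [OR]: Main zone module 2 faulted=occurs, B discharge nozzle 2 faulted=occurs → at least one input occurs → occurs.
Fire suppression does not activate [AND]: Manual path lost=occurs, Zone A lost=occurs, Zone B inoperative=occurs, Agent supply inoperative=occurs → all inputs occur → occurs.

Yes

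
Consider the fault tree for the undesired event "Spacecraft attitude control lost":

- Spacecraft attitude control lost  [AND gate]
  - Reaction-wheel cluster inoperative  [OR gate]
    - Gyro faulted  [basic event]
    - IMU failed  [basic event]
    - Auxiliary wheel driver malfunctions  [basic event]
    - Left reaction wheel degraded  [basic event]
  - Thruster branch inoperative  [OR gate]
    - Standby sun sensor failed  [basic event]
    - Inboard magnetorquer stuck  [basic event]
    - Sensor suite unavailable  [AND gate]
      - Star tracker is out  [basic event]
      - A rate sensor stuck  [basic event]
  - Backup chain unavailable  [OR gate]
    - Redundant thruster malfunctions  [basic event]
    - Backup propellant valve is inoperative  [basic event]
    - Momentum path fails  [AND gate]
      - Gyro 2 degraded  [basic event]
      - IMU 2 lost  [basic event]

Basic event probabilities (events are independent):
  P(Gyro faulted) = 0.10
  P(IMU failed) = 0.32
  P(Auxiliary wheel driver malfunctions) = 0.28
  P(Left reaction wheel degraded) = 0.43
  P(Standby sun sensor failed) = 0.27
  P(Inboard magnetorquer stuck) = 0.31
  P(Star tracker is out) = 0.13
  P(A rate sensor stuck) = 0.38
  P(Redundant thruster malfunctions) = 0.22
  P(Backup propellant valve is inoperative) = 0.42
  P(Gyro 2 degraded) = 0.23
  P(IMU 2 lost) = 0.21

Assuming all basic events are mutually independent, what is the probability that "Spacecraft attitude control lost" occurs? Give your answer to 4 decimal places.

P(Reaction-wheel cluster inoperative) [OR] = 1 − (1−0.10) × (1−0.32) × (1−0.28) × (1−0.43) = 0.748835
P(Sensor suite unavailable) [AND] = 0.13 × 0.38 = 0.049400
P(Thruster branch inoperative) [OR] = 1 − (1−0.27) × (1−0.31) × (1−0.049400) = 0.521183
P(Momentum path fails) [AND] = 0.23 × 0.21 = 0.048300
P(Backup chain unavailable) [OR] = 1 − (1−0.22) × (1−0.42) × (1−0.048300) = 0.569451
P(Spacecraft attitude control lost) [AND] = 0.748835 × 0.521183 × 0.569451 = 0.222245
Rounded to 4 decimal places: P(Spacecraft attitude control lost) ≈ 0.2222.

0.2222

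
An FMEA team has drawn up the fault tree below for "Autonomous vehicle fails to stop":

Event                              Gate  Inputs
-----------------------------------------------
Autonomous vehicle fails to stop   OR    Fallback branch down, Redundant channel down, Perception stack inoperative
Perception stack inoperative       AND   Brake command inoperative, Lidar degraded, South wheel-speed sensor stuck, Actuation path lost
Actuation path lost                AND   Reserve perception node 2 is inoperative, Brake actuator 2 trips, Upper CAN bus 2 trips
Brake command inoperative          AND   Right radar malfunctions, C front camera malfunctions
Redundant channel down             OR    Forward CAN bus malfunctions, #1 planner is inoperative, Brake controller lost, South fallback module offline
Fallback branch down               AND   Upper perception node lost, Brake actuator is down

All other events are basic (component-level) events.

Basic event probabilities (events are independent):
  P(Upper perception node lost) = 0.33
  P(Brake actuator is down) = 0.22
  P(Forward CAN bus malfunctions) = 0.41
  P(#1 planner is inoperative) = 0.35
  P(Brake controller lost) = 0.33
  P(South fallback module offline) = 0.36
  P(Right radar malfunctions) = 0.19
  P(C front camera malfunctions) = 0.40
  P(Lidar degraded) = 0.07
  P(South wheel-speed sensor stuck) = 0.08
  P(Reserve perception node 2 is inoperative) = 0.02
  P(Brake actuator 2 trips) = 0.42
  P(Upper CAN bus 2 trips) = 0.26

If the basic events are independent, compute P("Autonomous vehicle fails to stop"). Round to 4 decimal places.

P(Fallback branch down) [AND] = 0.33 × 0.22 = 0.072600
P(Redundant channel down) [OR] = 1 − (1−0.41) × (1−0.35) × (1−0.33) × (1−0.36) = 0.835555
P(Brake command inoperative) [AND] = 0.19 × 0.40 = 0.076000
P(Actuation path lost) [AND] = 0.02 × 0.42 × 0.26 = 0.002184
P(Perception stack inoperative) [AND] = 0.076000 × 0.07 × 0.08 × 0.002184 = 0.000001
P(Autonomous vehicle fails to stop) [OR] = 1 − (1−0.072600) × (1−0.835555) × (1−0.000001) = 0.847494
Rounded to 4 decimal places: P(Autonomous vehicle fails to stop) ≈ 0.8475.

0.8475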